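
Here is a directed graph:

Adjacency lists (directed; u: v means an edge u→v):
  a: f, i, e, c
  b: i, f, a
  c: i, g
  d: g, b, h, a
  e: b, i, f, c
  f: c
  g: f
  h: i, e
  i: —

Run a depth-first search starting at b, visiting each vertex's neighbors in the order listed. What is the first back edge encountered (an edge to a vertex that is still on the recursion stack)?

g→f

DFS from b (visiting each vertex's neighbors in the order listed); mark gray on enter, black on exit:
b gray
  i gray
  i black
  f gray
    c gray
      c→i: i black — skip
      g gray
        g→f: f is gray → back edge
First back edge: g → f.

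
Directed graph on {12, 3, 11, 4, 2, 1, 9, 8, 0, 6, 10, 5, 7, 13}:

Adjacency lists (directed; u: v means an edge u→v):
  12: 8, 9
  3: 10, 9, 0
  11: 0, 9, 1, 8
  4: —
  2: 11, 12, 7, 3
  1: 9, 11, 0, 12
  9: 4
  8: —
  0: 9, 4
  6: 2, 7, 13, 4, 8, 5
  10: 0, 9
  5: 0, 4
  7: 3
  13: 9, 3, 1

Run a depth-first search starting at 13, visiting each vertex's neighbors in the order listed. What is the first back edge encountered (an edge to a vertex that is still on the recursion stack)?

11→1

DFS from 13 (visiting each vertex's neighbors in the order listed); mark gray on enter, black on exit:
13 gray
  9 gray
    4 gray
    4 black
  9 black
  3 gray
    10 gray
      0 gray
        0→9: 9 black — skip
        0→4: 4 black — skip
      0 black
      10→9: 9 black — skip
    10 black
    3→9: 9 black — skip
    3→0: 0 black — skip
  3 black
  1 gray
    1→9: 9 black — skip
    11 gray
      11→0: 0 black — skip
      11→9: 9 black — skip
      11→1: 1 is gray → back edge
First back edge: 11 → 1.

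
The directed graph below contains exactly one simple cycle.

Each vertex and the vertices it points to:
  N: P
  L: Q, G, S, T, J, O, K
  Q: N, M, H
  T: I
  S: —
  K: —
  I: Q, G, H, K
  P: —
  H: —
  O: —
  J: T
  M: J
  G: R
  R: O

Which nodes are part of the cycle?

DFS with gray/black marking from J:
J gray
  T gray
    I gray
      Q gray
        N gray
          P gray
          P black
        N black
        M gray
          M→J: J is gray → back edge
Back edge closes the cycle J → T → I → Q → M → J; its vertices are {I, J, M, Q, T}.

I, J, M, Q, T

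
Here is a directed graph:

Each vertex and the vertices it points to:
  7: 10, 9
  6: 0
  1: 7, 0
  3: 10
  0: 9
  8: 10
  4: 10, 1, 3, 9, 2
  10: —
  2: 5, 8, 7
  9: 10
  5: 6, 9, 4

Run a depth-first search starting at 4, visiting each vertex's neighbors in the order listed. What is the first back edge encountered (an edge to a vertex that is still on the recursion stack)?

5→4

DFS from 4 (visiting each vertex's neighbors in the order listed); mark gray on enter, black on exit:
4 gray
  10 gray
  10 black
  1 gray
    7 gray
      7→10: 10 black — skip
      9 gray
        9→10: 10 black — skip
      9 black
    7 black
    0 gray
      0→9: 9 black — skip
    0 black
  1 black
  3 gray
    3→10: 10 black — skip
  3 black
  4→9: 9 black — skip
  2 gray
    5 gray
      6 gray
        6→0: 0 black — skip
      6 black
      5→9: 9 black — skip
      5→4: 4 is gray → back edge
First back edge: 5 → 4.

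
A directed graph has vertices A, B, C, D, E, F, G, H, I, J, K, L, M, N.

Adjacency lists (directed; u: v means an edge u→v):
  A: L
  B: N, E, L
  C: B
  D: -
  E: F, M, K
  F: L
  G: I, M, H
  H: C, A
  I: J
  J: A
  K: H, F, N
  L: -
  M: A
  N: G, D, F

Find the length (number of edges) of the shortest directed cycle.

5

For each vertex v, BFS finds the shortest path from v back to v.
The shortest such closed walk is B → N → G → H → C → B, length 5.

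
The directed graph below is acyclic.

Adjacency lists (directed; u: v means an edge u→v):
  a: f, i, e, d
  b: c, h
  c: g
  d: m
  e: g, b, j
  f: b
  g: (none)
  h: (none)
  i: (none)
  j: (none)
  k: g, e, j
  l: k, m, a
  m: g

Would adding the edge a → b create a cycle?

No

Adding a→b creates a cycle iff b can already reach a.
Explore from b: no path reaches a. The graph stays acyclic.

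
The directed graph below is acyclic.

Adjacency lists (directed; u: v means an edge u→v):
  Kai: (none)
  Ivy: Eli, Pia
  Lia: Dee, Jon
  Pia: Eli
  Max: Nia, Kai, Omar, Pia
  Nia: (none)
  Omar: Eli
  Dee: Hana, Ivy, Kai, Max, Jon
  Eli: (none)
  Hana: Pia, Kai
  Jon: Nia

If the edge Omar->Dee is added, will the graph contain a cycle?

Yes

Adding Omar→Dee creates a cycle iff Dee can already reach Omar.
Path from Dee: Dee → Max → Omar.
So Dee → … → Omar → Dee is a cycle.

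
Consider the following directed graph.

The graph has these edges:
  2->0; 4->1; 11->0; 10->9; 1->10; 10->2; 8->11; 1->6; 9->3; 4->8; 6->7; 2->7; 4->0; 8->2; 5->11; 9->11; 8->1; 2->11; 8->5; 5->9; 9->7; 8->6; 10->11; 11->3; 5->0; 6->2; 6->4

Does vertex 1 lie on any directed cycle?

Yes

1 is on a cycle iff 1 can reach itself via ≥1 edge.
1 → 6 → 4 → 1 — yes.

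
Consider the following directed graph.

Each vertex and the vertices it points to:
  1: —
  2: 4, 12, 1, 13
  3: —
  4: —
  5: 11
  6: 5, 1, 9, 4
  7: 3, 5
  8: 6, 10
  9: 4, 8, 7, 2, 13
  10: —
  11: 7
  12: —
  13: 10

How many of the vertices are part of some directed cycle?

6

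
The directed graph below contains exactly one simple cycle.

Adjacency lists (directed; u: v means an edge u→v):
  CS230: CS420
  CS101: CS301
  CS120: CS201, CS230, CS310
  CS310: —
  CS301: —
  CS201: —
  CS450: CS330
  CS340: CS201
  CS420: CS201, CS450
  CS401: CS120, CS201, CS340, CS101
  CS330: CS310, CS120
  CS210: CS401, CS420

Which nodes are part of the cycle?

CS120, CS230, CS330, CS420, CS450

DFS with gray/black marking from CS420:
CS420 gray
  CS201 gray
  CS201 black
  CS450 gray
    CS330 gray
      CS310 gray
      CS310 black
      CS120 gray
        CS120→CS201: CS201 black — skip
        CS230 gray
          CS230→CS420: CS420 is gray → back edge
Back edge closes the cycle CS420 → CS450 → CS330 → CS120 → CS230 → CS420; its vertices are {CS120, CS230, CS330, CS420, CS450}.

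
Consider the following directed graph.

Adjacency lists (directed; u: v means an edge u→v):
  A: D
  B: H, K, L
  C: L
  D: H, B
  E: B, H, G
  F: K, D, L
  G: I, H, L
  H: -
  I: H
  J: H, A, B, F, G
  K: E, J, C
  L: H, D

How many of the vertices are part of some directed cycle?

10

A vertex is on a directed cycle iff it belongs to a strongly connected component of size ≥ 2 (or has a self-loop).
The vertices on cycles are {A, B, C, D, E, F, G, J, K, L} — 10 in total.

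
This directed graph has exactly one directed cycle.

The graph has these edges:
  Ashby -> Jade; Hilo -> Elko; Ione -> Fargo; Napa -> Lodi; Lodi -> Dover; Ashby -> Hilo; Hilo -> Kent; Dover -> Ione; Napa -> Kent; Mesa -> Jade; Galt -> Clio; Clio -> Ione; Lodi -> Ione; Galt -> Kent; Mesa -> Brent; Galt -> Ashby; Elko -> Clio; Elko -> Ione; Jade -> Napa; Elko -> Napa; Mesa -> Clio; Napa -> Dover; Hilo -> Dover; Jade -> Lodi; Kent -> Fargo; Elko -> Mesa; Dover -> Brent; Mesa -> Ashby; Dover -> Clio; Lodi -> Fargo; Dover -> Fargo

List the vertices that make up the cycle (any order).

DFS with gray/black marking from Ashby:
Ashby gray
  Hilo gray
    Dover gray
      Fargo gray
      Fargo black
      Ione gray
        Ione→Fargo: Fargo black — skip
      Ione black
      Clio gray
        Clio→Ione: Ione black — skip
      Clio black
      Brent gray
      Brent black
    Dover black
    Elko gray
      Elko→Clio: Clio black — skip
      Elko→Ione: Ione black — skip
      Mesa gray
        Mesa→Ashby: Ashby is gray → back edge
Back edge closes the cycle Ashby → Hilo → Elko → Mesa → Ashby; its vertices are {Elko, Hilo, Mesa, Ashby}.

Elko, Hilo, Mesa, Ashby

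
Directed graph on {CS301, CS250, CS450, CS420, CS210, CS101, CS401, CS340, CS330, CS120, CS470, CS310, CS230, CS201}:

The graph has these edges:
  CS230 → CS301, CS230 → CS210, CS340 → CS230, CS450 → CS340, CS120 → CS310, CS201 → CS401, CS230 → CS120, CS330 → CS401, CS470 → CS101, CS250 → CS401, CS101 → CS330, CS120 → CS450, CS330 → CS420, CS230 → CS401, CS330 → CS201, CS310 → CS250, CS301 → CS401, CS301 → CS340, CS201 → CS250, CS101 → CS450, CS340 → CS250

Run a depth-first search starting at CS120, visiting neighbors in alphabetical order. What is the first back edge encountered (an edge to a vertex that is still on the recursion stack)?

CS230->CS120

DFS from CS120 (visiting neighbors in alphabetical order); mark gray on enter, black on exit:
CS120 gray
  CS310 gray
    CS250 gray
      CS401 gray
      CS401 black
    CS250 black
  CS310 black
  CS450 gray
    CS340 gray
      CS230 gray
        CS230→CS120: CS120 is gray → back edge
First back edge: CS230 → CS120.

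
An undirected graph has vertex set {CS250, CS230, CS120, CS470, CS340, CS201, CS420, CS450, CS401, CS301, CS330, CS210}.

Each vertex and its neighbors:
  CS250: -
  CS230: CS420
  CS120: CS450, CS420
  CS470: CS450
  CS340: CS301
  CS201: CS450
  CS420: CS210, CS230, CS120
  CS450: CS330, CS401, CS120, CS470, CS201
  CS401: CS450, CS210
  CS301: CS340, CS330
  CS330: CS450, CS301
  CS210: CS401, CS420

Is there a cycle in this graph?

Yes

DFS, tracking each vertex's parent; an edge to a visited non-parent vertex closes a cycle.
Start from CS301:
visit CS301 (parent –)
  visit CS340 (parent CS301)
    CS340–CS301: parent, skip
  visit CS330 (parent CS301)
    visit CS450 (parent CS330)
      CS450–CS330: parent, skip
      visit CS401 (parent CS450)
        CS401–CS450: parent, skip
        visit CS210 (parent CS401)
          CS210–CS401: parent, skip
          visit CS420 (parent CS210)
            CS420–CS210: parent, skip
            visit CS230 (parent CS420)
              CS230–CS420: parent, skip
            visit CS120 (parent CS420)
              CS120–CS450: CS450 visited and ≠ parent → cycle
Cycle: CS450 – CS401 – CS210 – CS420 – CS120 – CS450.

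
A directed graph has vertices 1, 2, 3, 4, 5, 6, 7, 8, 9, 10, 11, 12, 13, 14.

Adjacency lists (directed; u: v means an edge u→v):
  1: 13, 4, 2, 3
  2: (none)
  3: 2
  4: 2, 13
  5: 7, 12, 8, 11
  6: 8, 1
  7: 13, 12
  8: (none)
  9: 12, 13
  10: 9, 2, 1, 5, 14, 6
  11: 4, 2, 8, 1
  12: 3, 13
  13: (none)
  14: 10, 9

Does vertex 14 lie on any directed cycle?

14 is on a cycle iff 14 can reach itself via ≥1 edge.
14 → 10 → 14 — yes.

Yes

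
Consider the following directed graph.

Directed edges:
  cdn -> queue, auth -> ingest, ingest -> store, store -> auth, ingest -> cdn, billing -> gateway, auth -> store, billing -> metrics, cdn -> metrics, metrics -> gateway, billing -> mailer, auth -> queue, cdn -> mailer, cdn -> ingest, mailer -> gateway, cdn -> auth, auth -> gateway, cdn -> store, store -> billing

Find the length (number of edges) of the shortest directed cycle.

2

For each vertex v, BFS finds the shortest path from v back to v.
The shortest such closed walk is ingest → cdn → ingest, length 2.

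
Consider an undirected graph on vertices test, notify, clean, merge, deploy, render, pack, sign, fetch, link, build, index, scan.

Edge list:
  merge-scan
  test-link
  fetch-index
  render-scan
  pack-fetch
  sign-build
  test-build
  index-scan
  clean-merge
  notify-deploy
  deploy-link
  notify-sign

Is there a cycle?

Yes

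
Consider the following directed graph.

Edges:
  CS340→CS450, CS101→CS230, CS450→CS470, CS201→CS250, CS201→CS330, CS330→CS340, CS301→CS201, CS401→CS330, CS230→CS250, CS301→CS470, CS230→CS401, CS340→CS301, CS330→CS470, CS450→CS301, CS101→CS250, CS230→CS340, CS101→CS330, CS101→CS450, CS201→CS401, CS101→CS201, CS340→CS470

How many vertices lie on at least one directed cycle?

6

A vertex is on a directed cycle iff it belongs to a strongly connected component of size ≥ 2 (or has a self-loop).
The vertices on cycles are {CS201, CS301, CS330, CS340, CS401, CS450} — 6 in total.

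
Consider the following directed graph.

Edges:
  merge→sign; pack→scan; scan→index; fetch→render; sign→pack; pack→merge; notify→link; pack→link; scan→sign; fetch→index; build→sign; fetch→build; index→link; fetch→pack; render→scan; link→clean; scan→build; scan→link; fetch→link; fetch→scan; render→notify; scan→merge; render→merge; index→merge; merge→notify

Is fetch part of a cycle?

No

fetch lies on a cycle iff there is a path from fetch back to itself.
Exploring from fetch, it never reaches itself; equivalently, its strongly connected component is a singleton.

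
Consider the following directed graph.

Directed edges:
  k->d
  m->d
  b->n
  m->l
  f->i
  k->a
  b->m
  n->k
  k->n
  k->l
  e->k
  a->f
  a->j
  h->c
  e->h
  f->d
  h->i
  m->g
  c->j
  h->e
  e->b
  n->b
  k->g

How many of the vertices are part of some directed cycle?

A vertex is on a directed cycle iff it belongs to a strongly connected component of size ≥ 2 (or has a self-loop).
The vertices on cycles are {b, e, h, k, n} — 5 in total.

5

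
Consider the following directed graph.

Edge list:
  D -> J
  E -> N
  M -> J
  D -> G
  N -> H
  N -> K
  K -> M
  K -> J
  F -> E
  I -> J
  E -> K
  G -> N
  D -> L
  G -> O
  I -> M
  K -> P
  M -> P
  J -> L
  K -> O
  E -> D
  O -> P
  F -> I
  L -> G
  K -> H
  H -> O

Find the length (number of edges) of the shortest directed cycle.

5

For each vertex v, BFS finds the shortest path from v back to v.
The shortest such closed walk is N → K → J → L → G → N, length 5.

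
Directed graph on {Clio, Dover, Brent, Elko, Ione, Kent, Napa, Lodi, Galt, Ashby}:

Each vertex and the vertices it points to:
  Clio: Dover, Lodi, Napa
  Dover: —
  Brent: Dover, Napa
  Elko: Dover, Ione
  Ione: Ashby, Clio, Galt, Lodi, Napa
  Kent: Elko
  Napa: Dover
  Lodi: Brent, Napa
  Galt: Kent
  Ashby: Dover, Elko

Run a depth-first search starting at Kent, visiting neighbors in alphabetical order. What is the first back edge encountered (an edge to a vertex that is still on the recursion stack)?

Ashby→Elko

DFS from Kent (visiting neighbors in alphabetical order); mark gray on enter, black on exit:
Kent gray
  Elko gray
    Dover gray
    Dover black
    Ione gray
      Ashby gray
        Ashby→Dover: Dover black — skip
        Ashby→Elko: Elko is gray → back edge
First back edge: Ashby → Elko.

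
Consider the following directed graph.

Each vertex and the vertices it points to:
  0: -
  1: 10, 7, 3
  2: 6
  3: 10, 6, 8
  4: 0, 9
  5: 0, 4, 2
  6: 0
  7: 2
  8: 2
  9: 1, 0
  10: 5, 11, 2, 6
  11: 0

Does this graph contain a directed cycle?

Yes

DFS with white/gray/black marking, starting from 8:
8 gray
  2 gray
    6 gray
      0 gray
      0 black
    6 black
  2 black
8 black
1 gray
  10 gray
    5 gray
      5→0: 0 black — skip
      4 gray
        4→0: 0 black — skip
        9 gray
          9→1: 1 is gray → back edge
Back edge found, so a cycle exists: 1 → 10 → 5 → 4 → 9 → 1.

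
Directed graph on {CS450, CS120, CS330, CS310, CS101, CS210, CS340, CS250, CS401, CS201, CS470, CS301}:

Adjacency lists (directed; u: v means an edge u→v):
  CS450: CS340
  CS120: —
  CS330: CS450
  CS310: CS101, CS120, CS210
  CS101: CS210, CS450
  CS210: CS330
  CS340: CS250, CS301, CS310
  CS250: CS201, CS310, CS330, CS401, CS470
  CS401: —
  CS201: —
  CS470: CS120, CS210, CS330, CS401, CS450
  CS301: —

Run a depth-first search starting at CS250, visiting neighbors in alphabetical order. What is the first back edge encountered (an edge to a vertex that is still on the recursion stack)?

DFS from CS250 (visiting neighbors in alphabetical order); mark gray on enter, black on exit:
CS250 gray
  CS201 gray
  CS201 black
  CS310 gray
    CS101 gray
      CS210 gray
        CS330 gray
          CS450 gray
            CS340 gray
              CS340→CS250: CS250 is gray → back edge
First back edge: CS340 → CS250.

CS340->CS250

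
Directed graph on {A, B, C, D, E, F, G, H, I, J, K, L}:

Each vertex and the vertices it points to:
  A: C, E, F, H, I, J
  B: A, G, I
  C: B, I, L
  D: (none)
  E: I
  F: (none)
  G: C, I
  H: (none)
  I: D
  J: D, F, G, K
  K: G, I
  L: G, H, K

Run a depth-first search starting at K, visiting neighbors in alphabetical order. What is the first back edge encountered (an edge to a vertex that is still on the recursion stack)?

A→C

DFS from K (visiting neighbors in alphabetical order); mark gray on enter, black on exit:
K gray
  G gray
    C gray
      B gray
        A gray
          A→C: C is gray → back edge
First back edge: A → C.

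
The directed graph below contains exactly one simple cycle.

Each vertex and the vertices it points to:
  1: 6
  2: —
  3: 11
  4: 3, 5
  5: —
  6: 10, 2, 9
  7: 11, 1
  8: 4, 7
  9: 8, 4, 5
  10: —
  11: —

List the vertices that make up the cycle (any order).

1, 6, 7, 8, 9

DFS with gray/black marking from 6:
6 gray
  10 gray
  10 black
  2 gray
  2 black
  9 gray
    8 gray
      4 gray
        3 gray
          11 gray
          11 black
        3 black
        5 gray
        5 black
      4 black
      7 gray
        7→11: 11 black — skip
        1 gray
          1→6: 6 is gray → back edge
Back edge closes the cycle 6 → 9 → 8 → 7 → 1 → 6; its vertices are {1, 6, 7, 8, 9}.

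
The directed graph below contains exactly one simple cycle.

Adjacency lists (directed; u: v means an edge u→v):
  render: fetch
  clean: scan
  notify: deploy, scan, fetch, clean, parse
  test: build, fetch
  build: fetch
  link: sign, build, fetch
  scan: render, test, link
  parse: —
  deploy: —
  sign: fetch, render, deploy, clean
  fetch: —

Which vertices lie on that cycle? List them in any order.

link, scan, sign, clean

DFS with gray/black marking from scan:
scan gray
  render gray
    fetch gray
    fetch black
  render black
  test gray
    build gray
      build→fetch: fetch black — skip
    build black
    test→fetch: fetch black — skip
  test black
  link gray
    sign gray
      sign→fetch: fetch black — skip
      sign→render: render black — skip
      deploy gray
      deploy black
      clean gray
        clean→scan: scan is gray → back edge
Back edge closes the cycle scan → link → sign → clean → scan; its vertices are {link, scan, sign, clean}.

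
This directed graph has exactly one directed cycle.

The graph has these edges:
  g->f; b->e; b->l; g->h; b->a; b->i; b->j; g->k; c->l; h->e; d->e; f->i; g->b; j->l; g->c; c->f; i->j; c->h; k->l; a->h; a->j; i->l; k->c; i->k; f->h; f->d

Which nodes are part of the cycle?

c, f, i, k

DFS with gray/black marking from c:
c gray
  f gray
    h gray
      e gray
      e black
    h black
    i gray
      j gray
        l gray
        l black
      j black
      k gray
        k→l: l black — skip
        k→c: c is gray → back edge
Back edge closes the cycle c → f → i → k → c; its vertices are {c, f, i, k}.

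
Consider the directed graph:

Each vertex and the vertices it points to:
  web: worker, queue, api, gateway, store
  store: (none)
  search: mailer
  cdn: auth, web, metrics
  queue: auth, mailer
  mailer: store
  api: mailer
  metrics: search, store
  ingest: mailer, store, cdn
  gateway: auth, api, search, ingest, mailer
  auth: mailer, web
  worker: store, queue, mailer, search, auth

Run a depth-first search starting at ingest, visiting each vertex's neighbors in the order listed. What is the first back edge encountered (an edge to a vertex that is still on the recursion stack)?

DFS from ingest (visiting each vertex's neighbors in the order listed); mark gray on enter, black on exit:
ingest gray
  mailer gray
    store gray
    store black
  mailer black
  ingest→store: store black — skip
  cdn gray
    auth gray
      auth→mailer: mailer black — skip
      web gray
        worker gray
          worker→store: store black — skip
          queue gray
            queue→auth: auth is gray → back edge
First back edge: queue → auth.

queue→auth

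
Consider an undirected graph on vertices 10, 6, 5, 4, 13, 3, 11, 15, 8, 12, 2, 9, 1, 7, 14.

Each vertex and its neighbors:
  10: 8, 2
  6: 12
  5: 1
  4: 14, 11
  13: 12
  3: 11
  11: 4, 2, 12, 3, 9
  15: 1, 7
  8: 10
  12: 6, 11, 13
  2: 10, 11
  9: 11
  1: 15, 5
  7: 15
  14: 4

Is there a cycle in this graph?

No

DFS, tracking each vertex's parent; an edge to a visited non-parent vertex closes a cycle.
Start from 14:
visit 14 (parent –)
  visit 4 (parent 14)
    4–14: parent, skip
    visit 11 (parent 4)
      11–4: parent, skip
      visit 2 (parent 11)
        visit 10 (parent 2)
          visit 8 (parent 10)
            8–10: parent, skip
          10–2: parent, skip
        2–11: parent, skip
      visit 12 (parent 11)
        visit 6 (parent 12)
          6–12: parent, skip
        12–11: parent, skip
        visit 13 (parent 12)
          13–12: parent, skip
      visit 3 (parent 11)
        3–11: parent, skip
      visit 9 (parent 11)
        9–11: parent, skip
visit 5 (parent –)
  visit 1 (parent 5)
    visit 15 (parent 1)
      15–1: parent, skip
      visit 7 (parent 15)
        7–15: parent, skip
    1–5: parent, skip
No non-parent visited neighbor found — the graph is a forest.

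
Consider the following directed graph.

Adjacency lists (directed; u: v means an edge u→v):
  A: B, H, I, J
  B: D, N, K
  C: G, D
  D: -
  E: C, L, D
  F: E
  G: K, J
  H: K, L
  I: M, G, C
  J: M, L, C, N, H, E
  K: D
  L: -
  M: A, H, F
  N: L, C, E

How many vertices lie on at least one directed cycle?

A vertex is on a directed cycle iff it belongs to a strongly connected component of size ≥ 2 (or has a self-loop).
The vertices on cycles are {A, B, C, E, F, G, I, J, M, N} — 10 in total.

10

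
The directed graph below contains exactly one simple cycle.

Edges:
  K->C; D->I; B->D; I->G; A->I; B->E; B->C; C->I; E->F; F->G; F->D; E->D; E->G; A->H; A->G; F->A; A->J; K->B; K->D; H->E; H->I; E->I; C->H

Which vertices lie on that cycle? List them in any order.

A, E, F, H

DFS with gray/black marking from E:
E gray
  F gray
    D gray
      I gray
        G gray
        G black
      I black
    D black
    F→G: G black — skip
    A gray
      A→G: G black — skip
      A→I: I black — skip
      H gray
        H→E: E is gray → back edge
Back edge closes the cycle E → F → A → H → E; its vertices are {A, E, F, H}.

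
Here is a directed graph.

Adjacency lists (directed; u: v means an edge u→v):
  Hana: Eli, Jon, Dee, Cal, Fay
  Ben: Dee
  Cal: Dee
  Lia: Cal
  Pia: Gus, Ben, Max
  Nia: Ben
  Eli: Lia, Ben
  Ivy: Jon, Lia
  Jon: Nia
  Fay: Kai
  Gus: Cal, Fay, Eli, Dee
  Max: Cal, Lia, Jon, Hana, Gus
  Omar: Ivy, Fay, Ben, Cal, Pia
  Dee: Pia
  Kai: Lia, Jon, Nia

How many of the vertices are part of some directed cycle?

13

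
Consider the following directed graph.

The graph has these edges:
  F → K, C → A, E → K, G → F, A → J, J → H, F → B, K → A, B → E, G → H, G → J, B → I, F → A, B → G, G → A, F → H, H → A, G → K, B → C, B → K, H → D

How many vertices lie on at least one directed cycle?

A vertex is on a directed cycle iff it belongs to a strongly connected component of size ≥ 2 (or has a self-loop).
The vertices on cycles are {A, B, F, G, H, J} — 6 in total.

6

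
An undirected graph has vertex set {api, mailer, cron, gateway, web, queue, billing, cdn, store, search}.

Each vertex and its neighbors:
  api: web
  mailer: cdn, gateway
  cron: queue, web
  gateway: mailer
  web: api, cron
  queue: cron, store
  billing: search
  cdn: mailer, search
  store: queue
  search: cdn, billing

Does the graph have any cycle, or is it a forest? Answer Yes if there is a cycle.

No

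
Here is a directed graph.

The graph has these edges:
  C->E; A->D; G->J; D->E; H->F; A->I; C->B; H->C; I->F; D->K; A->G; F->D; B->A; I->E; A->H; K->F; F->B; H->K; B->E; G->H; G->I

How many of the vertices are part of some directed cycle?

A vertex is on a directed cycle iff it belongs to a strongly connected component of size ≥ 2 (or has a self-loop).
The vertices on cycles are {A, B, C, D, F, G, H, I, K} — 9 in total.

9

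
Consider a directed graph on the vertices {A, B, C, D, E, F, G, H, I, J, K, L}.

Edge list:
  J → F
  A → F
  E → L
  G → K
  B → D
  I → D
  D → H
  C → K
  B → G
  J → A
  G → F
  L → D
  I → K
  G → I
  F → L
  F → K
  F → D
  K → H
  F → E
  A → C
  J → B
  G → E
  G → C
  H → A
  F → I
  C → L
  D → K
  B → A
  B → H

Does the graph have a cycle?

DFS with white/gray/black marking, starting from A:
A gray
  C gray
    K gray
      H gray
        H→A: A is gray → back edge
Back edge found, so a cycle exists: A → C → K → H → A.

Yes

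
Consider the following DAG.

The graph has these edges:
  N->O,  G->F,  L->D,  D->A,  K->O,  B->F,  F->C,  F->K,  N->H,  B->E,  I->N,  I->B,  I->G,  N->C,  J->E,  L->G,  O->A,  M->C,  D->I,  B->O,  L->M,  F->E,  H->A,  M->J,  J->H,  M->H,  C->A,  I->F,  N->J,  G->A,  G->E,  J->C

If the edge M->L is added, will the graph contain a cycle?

Adding M→L creates a cycle iff L can already reach M.
Path from L: L → M.
So L → … → M → L is a cycle.

Yes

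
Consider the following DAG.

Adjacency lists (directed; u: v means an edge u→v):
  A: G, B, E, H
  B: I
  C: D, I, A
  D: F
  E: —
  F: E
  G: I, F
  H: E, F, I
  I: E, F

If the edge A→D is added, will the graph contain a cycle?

No

Adding A→D creates a cycle iff D can already reach A.
Explore from D: no path reaches A. The graph stays acyclic.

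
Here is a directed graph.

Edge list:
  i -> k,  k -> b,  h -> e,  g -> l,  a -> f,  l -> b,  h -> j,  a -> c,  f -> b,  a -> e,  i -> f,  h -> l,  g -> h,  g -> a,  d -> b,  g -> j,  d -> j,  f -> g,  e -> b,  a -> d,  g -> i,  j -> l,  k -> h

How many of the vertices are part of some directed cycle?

4

A vertex is on a directed cycle iff it belongs to a strongly connected component of size ≥ 2 (or has a self-loop).
The vertices on cycles are {a, f, g, i} — 4 in total.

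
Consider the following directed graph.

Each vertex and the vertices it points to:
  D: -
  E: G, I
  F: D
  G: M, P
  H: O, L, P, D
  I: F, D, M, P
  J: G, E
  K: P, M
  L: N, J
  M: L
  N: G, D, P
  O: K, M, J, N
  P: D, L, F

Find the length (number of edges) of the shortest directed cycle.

3

For each vertex v, BFS finds the shortest path from v back to v.
The shortest such closed walk is L → N → P → L, length 3.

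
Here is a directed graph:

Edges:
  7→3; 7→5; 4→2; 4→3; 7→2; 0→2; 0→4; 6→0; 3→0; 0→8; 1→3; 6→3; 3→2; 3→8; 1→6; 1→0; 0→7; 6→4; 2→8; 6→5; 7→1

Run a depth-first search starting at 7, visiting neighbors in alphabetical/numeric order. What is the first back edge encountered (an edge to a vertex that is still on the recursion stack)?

3->0

DFS from 7 (visiting neighbors in alphabetical/numeric order); mark gray on enter, black on exit:
7 gray
  1 gray
    0 gray
      2 gray
        8 gray
        8 black
      2 black
      4 gray
        4→2: 2 black — skip
        3 gray
          3→0: 0 is gray → back edge
First back edge: 3 → 0.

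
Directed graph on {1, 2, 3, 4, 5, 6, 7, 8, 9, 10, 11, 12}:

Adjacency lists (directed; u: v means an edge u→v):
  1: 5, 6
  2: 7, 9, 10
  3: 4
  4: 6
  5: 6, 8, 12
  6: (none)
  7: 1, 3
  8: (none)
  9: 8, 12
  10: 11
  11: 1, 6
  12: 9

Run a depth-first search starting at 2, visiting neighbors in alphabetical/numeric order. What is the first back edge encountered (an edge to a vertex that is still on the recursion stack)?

9->12

DFS from 2 (visiting neighbors in alphabetical/numeric order); mark gray on enter, black on exit:
2 gray
  7 gray
    1 gray
      5 gray
        6 gray
        6 black
        8 gray
        8 black
        12 gray
          9 gray
            9→8: 8 black — skip
            9→12: 12 is gray → back edge
First back edge: 9 → 12.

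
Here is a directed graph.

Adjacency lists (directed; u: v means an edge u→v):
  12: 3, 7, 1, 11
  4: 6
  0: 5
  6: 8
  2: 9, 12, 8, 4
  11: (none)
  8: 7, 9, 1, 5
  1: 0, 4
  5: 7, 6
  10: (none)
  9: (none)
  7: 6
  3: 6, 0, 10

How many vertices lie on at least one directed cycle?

7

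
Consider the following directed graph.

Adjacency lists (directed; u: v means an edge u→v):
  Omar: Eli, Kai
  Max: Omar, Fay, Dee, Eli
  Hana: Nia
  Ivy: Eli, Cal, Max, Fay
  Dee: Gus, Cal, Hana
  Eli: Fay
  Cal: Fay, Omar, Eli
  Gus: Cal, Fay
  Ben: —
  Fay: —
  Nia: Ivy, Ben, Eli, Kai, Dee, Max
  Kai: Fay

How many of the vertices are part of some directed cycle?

5

A vertex is on a directed cycle iff it belongs to a strongly connected component of size ≥ 2 (or has a self-loop).
The vertices on cycles are {Dee, Ivy, Max, Nia, Hana} — 5 in total.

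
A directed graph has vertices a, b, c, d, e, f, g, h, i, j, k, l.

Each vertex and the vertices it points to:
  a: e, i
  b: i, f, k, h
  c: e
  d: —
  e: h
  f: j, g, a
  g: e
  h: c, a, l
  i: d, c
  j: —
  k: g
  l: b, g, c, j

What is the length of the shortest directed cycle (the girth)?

3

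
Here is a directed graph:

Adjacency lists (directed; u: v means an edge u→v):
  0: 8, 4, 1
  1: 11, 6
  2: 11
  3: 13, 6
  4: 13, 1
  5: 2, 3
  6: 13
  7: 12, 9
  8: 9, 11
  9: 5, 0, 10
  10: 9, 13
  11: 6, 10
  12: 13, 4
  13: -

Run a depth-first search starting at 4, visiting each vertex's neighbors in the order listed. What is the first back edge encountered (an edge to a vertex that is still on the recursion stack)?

2→11

DFS from 4 (visiting each vertex's neighbors in the order listed); mark gray on enter, black on exit:
4 gray
  13 gray
  13 black
  1 gray
    11 gray
      6 gray
        6→13: 13 black — skip
      6 black
      10 gray
        9 gray
          5 gray
            2 gray
              2→11: 11 is gray → back edge
First back edge: 2 → 11.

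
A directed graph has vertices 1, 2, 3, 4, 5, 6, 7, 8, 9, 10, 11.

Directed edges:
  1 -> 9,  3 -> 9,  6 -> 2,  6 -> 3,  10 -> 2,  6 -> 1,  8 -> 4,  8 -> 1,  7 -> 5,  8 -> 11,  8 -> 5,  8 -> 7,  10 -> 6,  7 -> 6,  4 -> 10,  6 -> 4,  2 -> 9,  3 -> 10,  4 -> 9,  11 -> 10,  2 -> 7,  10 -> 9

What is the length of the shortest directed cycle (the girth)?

3

For each vertex v, BFS finds the shortest path from v back to v.
The shortest such closed walk is 7 → 6 → 2 → 7, length 3.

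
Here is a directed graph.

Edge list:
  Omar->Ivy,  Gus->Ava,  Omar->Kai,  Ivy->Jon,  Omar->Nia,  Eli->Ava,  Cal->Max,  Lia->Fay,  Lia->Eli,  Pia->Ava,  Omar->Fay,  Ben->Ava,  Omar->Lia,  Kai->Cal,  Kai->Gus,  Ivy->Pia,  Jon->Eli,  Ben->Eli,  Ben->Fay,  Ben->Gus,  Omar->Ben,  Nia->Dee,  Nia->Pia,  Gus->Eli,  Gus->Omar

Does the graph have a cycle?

Yes

DFS with white/gray/black marking, starting from Kai:
Kai gray
  Cal gray
    Max gray
    Max black
  Cal black
  Gus gray
    Ava gray
    Ava black
    Eli gray
      Eli→Ava: Ava black — skip
    Eli black
    Omar gray
      Ben gray
        Ben→Gus: Gus is gray → back edge
Back edge found, so a cycle exists: Gus → Omar → Ben → Gus.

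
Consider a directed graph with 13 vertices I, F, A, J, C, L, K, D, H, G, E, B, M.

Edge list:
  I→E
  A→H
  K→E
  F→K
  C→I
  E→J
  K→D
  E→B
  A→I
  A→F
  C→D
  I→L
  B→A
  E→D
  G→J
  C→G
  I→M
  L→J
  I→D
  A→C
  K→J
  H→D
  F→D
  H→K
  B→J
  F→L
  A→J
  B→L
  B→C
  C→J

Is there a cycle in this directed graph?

DFS with white/gray/black marking, starting from M:
M gray
M black
I gray
  L gray
    J gray
    J black
  L black
  I→M: M black — skip
  D gray
  D black
  E gray
    B gray
      C gray
        C→I: I is gray → back edge
Back edge found, so a cycle exists: I → E → B → C → I.

Yes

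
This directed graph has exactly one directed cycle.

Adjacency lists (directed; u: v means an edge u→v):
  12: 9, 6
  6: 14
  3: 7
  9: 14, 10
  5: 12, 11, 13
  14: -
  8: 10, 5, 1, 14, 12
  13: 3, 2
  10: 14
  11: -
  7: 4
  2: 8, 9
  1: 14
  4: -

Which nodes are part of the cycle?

DFS with gray/black marking from 5:
5 gray
  12 gray
    9 gray
      14 gray
      14 black
      10 gray
        10→14: 14 black — skip
      10 black
    9 black
    6 gray
      6→14: 14 black — skip
    6 black
  12 black
  11 gray
  11 black
  13 gray
    3 gray
      7 gray
        4 gray
        4 black
      7 black
    3 black
    2 gray
      8 gray
        8→10: 10 black — skip
        8→5: 5 is gray → back edge
Back edge closes the cycle 5 → 13 → 2 → 8 → 5; its vertices are {2, 5, 8, 13}.

2, 5, 8, 13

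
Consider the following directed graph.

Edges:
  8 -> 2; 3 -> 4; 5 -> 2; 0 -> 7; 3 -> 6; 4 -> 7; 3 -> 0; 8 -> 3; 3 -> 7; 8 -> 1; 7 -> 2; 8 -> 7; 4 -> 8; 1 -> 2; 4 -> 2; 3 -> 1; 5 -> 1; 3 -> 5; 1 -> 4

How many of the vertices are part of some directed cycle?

A vertex is on a directed cycle iff it belongs to a strongly connected component of size ≥ 2 (or has a self-loop).
The vertices on cycles are {1, 3, 4, 5, 8} — 5 in total.

5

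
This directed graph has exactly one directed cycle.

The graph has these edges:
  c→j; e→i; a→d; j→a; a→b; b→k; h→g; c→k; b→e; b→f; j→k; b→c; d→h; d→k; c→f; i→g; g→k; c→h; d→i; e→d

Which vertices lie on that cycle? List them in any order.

DFS with gray/black marking from a:
a gray
  b gray
    f gray
    f black
    k gray
    k black
    e gray
      i gray
        g gray
          g→k: k black — skip
        g black
      i black
      d gray
        d→i: i black — skip
        h gray
          h→g: g black — skip
        h black
        d→k: k black — skip
      d black
    e black
    c gray
      c→f: f black — skip
      c→k: k black — skip
      j gray
        j→a: a is gray → back edge
Back edge closes the cycle a → b → c → j → a; its vertices are {a, b, c, j}.

a, b, c, j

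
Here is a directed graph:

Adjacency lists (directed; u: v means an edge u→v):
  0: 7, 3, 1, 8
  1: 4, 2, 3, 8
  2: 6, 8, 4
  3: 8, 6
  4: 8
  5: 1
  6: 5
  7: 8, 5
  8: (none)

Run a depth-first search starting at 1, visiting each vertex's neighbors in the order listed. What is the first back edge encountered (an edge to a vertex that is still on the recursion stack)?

5->1

DFS from 1 (visiting each vertex's neighbors in the order listed); mark gray on enter, black on exit:
1 gray
  4 gray
    8 gray
    8 black
  4 black
  2 gray
    6 gray
      5 gray
        5→1: 1 is gray → back edge
First back edge: 5 → 1.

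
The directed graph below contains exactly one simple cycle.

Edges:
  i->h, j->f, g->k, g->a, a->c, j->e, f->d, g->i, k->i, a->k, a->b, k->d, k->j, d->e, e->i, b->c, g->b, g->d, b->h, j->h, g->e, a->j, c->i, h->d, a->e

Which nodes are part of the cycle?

DFS with gray/black marking from h:
h gray
  d gray
    e gray
      i gray
        i→h: h is gray → back edge
Back edge closes the cycle h → d → e → i → h; its vertices are {d, e, h, i}.

d, e, h, i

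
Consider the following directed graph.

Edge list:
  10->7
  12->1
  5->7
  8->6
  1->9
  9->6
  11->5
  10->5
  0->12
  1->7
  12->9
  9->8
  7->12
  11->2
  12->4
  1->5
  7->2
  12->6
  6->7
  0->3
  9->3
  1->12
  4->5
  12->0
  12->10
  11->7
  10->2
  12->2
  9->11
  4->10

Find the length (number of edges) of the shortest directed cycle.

2

For each vertex v, BFS finds the shortest path from v back to v.
The shortest such closed walk is 0 → 12 → 0, length 2.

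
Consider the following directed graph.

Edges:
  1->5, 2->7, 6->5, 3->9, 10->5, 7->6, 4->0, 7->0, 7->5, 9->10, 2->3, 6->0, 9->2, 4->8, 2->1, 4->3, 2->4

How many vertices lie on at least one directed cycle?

A vertex is on a directed cycle iff it belongs to a strongly connected component of size ≥ 2 (or has a self-loop).
The vertices on cycles are {2, 3, 4, 9} — 4 in total.

4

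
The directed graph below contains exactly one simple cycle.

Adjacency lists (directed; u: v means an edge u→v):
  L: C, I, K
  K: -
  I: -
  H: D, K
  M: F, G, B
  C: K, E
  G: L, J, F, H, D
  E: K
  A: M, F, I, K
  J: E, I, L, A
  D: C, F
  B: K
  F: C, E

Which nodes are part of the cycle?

A, G, J, M

DFS with gray/black marking from G:
G gray
  L gray
    C gray
      K gray
      K black
      E gray
        E→K: K black — skip
      E black
    C black
    I gray
    I black
    L→K: K black — skip
  L black
  J gray
    J→E: E black — skip
    J→I: I black — skip
    J→L: L black — skip
    A gray
      M gray
        F gray
          F→C: C black — skip
          F→E: E black — skip
        F black
        M→G: G is gray → back edge
Back edge closes the cycle G → J → A → M → G; its vertices are {A, G, J, M}.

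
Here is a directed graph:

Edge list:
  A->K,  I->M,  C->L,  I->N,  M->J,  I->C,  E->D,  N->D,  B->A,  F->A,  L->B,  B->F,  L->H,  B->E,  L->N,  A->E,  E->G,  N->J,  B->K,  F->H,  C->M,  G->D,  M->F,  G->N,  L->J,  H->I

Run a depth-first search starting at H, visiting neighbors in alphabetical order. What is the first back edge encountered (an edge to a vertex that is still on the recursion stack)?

F->H

DFS from H (visiting neighbors in alphabetical order); mark gray on enter, black on exit:
H gray
  I gray
    C gray
      L gray
        B gray
          A gray
            E gray
              D gray
              D black
              G gray
                G→D: D black — skip
                N gray
                  N→D: D black — skip
                  J gray
                  J black
                N black
              G black
            E black
            K gray
            K black
          A black
          B→E: E black — skip
          F gray
            F→A: A black — skip
            F→H: H is gray → back edge
First back edge: F → H.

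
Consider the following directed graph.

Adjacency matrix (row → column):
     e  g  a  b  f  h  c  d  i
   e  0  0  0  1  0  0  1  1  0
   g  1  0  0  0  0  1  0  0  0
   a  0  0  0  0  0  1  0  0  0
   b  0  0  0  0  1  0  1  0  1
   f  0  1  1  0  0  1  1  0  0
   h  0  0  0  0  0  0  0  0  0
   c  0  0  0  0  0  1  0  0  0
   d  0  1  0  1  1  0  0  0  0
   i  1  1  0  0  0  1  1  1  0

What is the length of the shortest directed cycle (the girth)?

3

For each vertex v, BFS finds the shortest path from v back to v.
The shortest such closed walk is e → b → i → e, length 3.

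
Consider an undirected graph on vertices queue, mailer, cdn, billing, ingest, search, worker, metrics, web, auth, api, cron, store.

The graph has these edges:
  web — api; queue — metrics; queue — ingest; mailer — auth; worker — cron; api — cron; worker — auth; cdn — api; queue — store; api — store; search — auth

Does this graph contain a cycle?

No

DFS, tracking each vertex's parent; an edge to a visited non-parent vertex closes a cycle.
Start from mailer:
visit mailer (parent –)
  visit auth (parent mailer)
    auth–mailer: parent, skip
    visit worker (parent auth)
      visit cron (parent worker)
        visit api (parent cron)
          visit web (parent api)
            web–api: parent, skip
          visit store (parent api)
            visit queue (parent store)
              visit ingest (parent queue)
                ingest–queue: parent, skip
              visit metrics (parent queue)
                metrics–queue: parent, skip
              queue–store: parent, skip
            store–api: parent, skip
          api–cron: parent, skip
          visit cdn (parent api)
            cdn–api: parent, skip
        cron–worker: parent, skip
      worker–auth: parent, skip
    visit search (parent auth)
      search–auth: parent, skip
visit billing (parent –)
No non-parent visited neighbor found — the graph is a forest.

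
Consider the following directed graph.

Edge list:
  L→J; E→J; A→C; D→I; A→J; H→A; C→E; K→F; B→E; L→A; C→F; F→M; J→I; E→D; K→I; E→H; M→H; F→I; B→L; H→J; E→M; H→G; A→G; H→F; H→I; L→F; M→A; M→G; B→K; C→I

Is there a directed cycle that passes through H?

Yes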